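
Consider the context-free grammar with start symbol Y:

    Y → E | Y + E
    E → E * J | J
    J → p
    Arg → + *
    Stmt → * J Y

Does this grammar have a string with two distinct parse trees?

Unambiguous

Only Y, E, J are reachable from Y; ignoring the rest: Y → Y + E | E  ;  E → E * J | J  — a left-associative chain with J at the bottom. Each string factors uniquely by precedence.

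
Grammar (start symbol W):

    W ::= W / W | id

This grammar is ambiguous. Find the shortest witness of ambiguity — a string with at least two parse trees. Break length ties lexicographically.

length 1: no string has ≥2 trees
length 3: no string has ≥2 trees
length 5: id / id / id has 2 parse trees

Two derivations of id / id / id:
  W ⇒ W / W ⇒ W / W / W ⇒ id / W / W ⇒ id / id / W ⇒ id / id / id
  W ⇒ W / W ⇒ id / W ⇒ id / W / W ⇒ id / id / W ⇒ id / id / id

id / id / id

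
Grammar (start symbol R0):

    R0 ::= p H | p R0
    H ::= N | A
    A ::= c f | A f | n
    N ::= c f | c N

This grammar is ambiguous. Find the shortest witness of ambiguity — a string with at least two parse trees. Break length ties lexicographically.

p c f

length 2: no string has ≥2 trees
length 3: p c f has 2 parse trees

Two derivations of p c f:
  R0 ⇒ p H ⇒ p N ⇒ p c f
  R0 ⇒ p H ⇒ p A ⇒ p c f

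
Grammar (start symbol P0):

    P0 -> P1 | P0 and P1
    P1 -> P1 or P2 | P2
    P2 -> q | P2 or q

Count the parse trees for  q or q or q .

Parse trees for q or q or q:
  [P0 [P1 [P1 [P2 q]] or [P2 [P2 q] or q]]]
  [P0 [P1 [P1 [P1 [P2 q]] or [P2 q]] or [P2 q]]]
  [P0 [P1 [P1 [P2 [P2 q] or q]] or [P2 q]]]
  [P0 [P1 [P2 [P2 [P2 q] or q] or q]]]

4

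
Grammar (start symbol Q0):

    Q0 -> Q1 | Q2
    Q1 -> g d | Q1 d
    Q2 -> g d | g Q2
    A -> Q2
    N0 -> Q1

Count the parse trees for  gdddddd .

Parse trees for gdddddd:
  [Q0 [Q1 [Q1 [Q1 [Q1 [Q1 [Q1 g d] d] d] d] d] d]]

1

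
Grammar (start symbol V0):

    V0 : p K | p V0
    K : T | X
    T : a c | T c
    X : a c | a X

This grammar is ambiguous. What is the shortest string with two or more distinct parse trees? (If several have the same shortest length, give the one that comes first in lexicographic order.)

length 3: p a c has 2 parse trees

Two derivations of p a c:
  V0 ⇒ p K ⇒ p T ⇒ p a c
  V0 ⇒ p K ⇒ p X ⇒ p a c

p a c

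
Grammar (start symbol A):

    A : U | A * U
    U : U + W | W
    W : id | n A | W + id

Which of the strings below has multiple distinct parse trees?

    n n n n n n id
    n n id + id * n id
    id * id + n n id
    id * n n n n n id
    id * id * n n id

n n id + id * n id

n n n n n n id: 1 tree
n n id + id * n id: 12 trees
id * id + n n id: 1 tree
id * n n n n n id: 1 tree
id * id * n n id: 1 tree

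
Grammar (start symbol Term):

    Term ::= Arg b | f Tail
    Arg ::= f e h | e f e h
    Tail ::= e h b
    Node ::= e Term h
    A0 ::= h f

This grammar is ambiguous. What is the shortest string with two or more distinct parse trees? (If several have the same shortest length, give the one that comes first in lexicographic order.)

length 4: f e h b has 2 parse trees

Two derivations of f e h b:
  Term ⇒ Arg b ⇒ f e h b
  Term ⇒ f Tail ⇒ f e h b

f e h b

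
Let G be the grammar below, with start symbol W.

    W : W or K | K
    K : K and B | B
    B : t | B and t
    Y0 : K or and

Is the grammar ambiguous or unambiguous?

Witness: t and t

Derivation 1: W ⇒ K ⇒ K and B ⇒ B and B ⇒ t and B ⇒ t and t
Derivation 2: W ⇒ K ⇒ B ⇒ B and t ⇒ t and t

Two distinct leftmost derivations for the same string.

Ambiguous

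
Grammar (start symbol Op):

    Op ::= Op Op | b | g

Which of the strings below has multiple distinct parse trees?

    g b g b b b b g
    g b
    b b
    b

g b g b b b b g

g b g b b b b g: 429 trees
g b: 1 tree
b b: 1 tree
b: 1 tree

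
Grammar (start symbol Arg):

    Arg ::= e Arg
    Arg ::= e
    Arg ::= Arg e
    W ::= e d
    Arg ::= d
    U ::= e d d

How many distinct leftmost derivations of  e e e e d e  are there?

5

Parse trees for e e e e d e:
  [Arg e [Arg e [Arg e [Arg e [Arg [Arg d] e]]]]]
  [Arg e [Arg e [Arg e [Arg [Arg e [Arg d]] e]]]]
  [Arg e [Arg e [Arg [Arg e [Arg e [Arg d]]] e]]]
  [Arg e [Arg [Arg e [Arg e [Arg e [Arg d]]]] e]]
  [Arg [Arg e [Arg e [Arg e [Arg e [Arg d]]]]] e]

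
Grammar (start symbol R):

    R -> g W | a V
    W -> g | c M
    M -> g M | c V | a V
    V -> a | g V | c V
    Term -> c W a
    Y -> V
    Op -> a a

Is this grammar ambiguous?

Only R, W, M, V are reachable from R; ignoring the rest: Each reachable nonterminal has at most one production per leading terminal, and all productions are right-linear; the derivation is determined token-by-token.

Unambiguous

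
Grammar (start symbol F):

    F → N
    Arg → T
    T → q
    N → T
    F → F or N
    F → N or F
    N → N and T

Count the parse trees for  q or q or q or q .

Parse trees for q or q or q or q:
  [F [F [F [F [N [T q]]] or [N [T q]]] or [N [T q]]] or [N [T q]]]
  [F [F [F [N [T q]] or [F [N [T q]]]] or [N [T q]]] or [N [T q]]]
  [F [F [N [T q]] or [F [F [N [T q]]] or [N [T q]]]] or [N [T q]]]
  [F [F [N [T q]] or [F [N [T q]] or [F [N [T q]]]]] or [N [T q]]]
  [F [N [T q]] or [F [F [F [N [T q]]] or [N [T q]]] or [N [T q]]]]
  [F [N [T q]] or [F [F [N [T q]] or [F [N [T q]]]] or [N [T q]]]]
  [F [N [T q]] or [F [N [T q]] or [F [F [N [T q]]] or [N [T q]]]]]
  [F [N [T q]] or [F [N [T q]] or [F [N [T q]] or [F [N [T q]]]]]]

8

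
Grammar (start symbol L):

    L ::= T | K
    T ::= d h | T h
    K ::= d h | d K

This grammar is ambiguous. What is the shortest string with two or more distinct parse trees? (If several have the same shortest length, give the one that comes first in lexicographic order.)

length 2: d h has 2 parse trees

Two derivations of d h:
  L ⇒ T ⇒ d h
  L ⇒ K ⇒ d h

d h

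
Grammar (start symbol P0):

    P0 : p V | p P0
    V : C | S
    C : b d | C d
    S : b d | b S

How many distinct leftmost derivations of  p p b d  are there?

Parse trees for p p b d:
  [P0 p [P0 p [V [C b d]]]]
  [P0 p [P0 p [V [S b d]]]]

2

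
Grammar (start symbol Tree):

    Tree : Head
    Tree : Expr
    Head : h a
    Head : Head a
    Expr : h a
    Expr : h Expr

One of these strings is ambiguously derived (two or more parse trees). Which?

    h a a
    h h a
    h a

h a

h a a: 1 tree
h h a: 1 tree
h a: 2 trees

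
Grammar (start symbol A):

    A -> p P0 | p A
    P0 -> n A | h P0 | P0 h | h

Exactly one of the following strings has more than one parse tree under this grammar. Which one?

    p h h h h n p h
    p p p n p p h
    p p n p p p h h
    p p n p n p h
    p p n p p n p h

p h h h h n p h: 1 tree
p p p n p p h: 1 tree
p p n p p p h h: 3 trees
p p n p n p h: 1 tree
p p n p p n p h: 1 tree

p p n p p p h h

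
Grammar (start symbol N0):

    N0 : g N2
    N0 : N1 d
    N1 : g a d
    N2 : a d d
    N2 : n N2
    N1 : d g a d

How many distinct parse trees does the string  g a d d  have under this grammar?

2

Parse trees for g a d d:
  [N0 g [N2 a d d]]
  [N0 [N1 g a d] d]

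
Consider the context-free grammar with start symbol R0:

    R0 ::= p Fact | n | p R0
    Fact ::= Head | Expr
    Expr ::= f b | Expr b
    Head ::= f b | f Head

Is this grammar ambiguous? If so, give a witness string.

Witness: p f b

Derivation 1: R0 ⇒ p Fact ⇒ p Head ⇒ p f b
Derivation 2: R0 ⇒ p Fact ⇒ p Expr ⇒ p f b

Two distinct leftmost derivations for the same string.

Ambiguous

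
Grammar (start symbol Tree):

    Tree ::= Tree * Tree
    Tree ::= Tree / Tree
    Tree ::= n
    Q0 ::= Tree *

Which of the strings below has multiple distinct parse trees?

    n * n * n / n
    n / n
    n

n * n * n / n: 5 trees
n / n: 1 tree
n: 1 tree

n * n * n / n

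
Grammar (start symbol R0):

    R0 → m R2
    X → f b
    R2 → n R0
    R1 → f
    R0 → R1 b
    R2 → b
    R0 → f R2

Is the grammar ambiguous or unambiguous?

Ambiguous

Witness: f b

Derivation 1: R0 ⇒ R1 b ⇒ f b
Derivation 2: R0 ⇒ f R2 ⇒ f b

Two distinct leftmost derivations for the same string.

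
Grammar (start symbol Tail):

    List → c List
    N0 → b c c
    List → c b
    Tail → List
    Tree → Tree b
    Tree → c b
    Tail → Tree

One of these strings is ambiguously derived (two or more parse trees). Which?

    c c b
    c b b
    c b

c c b: 1 tree
c b b: 1 tree
c b: 2 trees

c b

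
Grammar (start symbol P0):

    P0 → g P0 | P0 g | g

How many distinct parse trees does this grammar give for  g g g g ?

8

Parse trees for g g g g:
  [P0 g [P0 g [P0 g [P0 g]]]]
  [P0 g [P0 g [P0 [P0 g] g]]]
  [P0 g [P0 [P0 g [P0 g]] g]]
  [P0 g [P0 [P0 [P0 g] g] g]]
  [P0 [P0 g [P0 g [P0 g]]] g]
  [P0 [P0 g [P0 [P0 g] g]] g]
  [P0 [P0 [P0 g [P0 g]] g] g]
  [P0 [P0 [P0 [P0 g] g] g] g]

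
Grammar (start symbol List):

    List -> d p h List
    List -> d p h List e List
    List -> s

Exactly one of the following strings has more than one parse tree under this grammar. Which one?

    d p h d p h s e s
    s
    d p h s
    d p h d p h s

d p h d p h s e s

d p h d p h s e s: 2 trees
s: 1 tree
d p h s: 1 tree
d p h d p h s: 1 tree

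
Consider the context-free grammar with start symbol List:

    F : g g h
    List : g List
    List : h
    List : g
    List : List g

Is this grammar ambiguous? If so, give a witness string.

Ambiguous

Witness: g g

Derivation 1: List ⇒ g List ⇒ g g
Derivation 2: List ⇒ List g ⇒ g g

Two distinct leftmost derivations for the same string.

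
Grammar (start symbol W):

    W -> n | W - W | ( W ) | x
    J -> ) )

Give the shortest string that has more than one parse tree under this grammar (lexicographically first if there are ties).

length 1: no string has ≥2 trees
length 3: no string has ≥2 trees
length 5: n - n - n has 2 parse trees

Two derivations of n - n - n:
  W ⇒ W - W ⇒ n - W ⇒ n - W - W ⇒ n - n - W ⇒ n - n - n
  W ⇒ W - W ⇒ W - W - W ⇒ n - W - W ⇒ n - n - W ⇒ n - n - n

n - n - n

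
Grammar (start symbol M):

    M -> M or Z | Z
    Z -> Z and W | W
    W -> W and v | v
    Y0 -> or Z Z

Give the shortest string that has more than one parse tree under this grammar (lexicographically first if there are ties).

v and v

length 1: no string has ≥2 trees
length 3: v and v has 2 parse trees

Two derivations of v and v:
  M ⇒ Z ⇒ Z and W ⇒ W and W ⇒ v and W ⇒ v and v
  M ⇒ Z ⇒ W ⇒ W and v ⇒ v and v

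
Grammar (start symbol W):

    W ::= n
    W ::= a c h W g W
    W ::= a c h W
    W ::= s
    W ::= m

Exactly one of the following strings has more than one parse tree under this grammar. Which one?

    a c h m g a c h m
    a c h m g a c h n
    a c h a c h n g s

a c h m g a c h m: 1 tree
a c h m g a c h n: 1 tree
a c h a c h n g s: 2 trees

a c h a c h n g s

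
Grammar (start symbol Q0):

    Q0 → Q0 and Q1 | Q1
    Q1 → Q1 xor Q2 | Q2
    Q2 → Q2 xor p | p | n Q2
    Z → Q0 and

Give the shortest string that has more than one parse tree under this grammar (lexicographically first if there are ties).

length 1: no string has ≥2 trees
length 2: no string has ≥2 trees
length 3: p xor p has 2 parse trees

Two derivations of p xor p:
  Q0 ⇒ Q1 ⇒ Q1 xor Q2 ⇒ Q2 xor Q2 ⇒ p xor Q2 ⇒ p xor p
  Q0 ⇒ Q1 ⇒ Q2 ⇒ Q2 xor p ⇒ p xor p

p xor p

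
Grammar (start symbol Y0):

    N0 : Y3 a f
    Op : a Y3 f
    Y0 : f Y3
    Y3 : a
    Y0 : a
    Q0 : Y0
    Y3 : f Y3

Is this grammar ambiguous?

Unambiguous

(Q0, N0, Op are unreachable from Y0, so their rules don't affect L(Y0).) The reachable rules are right-linear with at most one rule per (nonterminal, next-terminal) pair. Each input token forces the next rule, so parsing is deterministic.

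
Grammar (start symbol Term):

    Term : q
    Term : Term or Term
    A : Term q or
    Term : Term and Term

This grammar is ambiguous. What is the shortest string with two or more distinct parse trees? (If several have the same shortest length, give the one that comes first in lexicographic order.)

q and q and q

length 1: no string has ≥2 trees
length 3: no string has ≥2 trees
length 5: q and q and q has 2 parse trees

Two derivations of q and q and q:
  Term ⇒ Term and Term ⇒ q and Term ⇒ q and Term and Term ⇒ q and q and Term ⇒ q and q and q
  Term ⇒ Term and Term ⇒ Term and Term and Term ⇒ q and Term and Term ⇒ q and q and Term ⇒ q and q and q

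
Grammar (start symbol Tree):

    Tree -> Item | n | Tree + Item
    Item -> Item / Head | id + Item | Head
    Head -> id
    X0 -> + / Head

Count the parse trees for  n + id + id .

2

Parse trees for n + id + id:
  [Tree [Tree n] + [Item id + [Item [Head id]]]]
  [Tree [Tree [Tree n] + [Item [Head id]]] + [Item [Head id]]]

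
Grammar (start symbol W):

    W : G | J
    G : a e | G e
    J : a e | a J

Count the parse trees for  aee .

1

Parse trees for aee:
  [W [G [G a e] e]]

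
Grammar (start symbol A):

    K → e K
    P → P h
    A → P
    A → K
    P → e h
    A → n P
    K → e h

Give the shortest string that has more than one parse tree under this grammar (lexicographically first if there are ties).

length 2: e h has 2 parse trees

Two derivations of e h:
  A ⇒ P ⇒ e h
  A ⇒ K ⇒ e h

e h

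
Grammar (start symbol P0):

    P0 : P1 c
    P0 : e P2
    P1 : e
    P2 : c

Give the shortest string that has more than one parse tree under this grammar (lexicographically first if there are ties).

e c

length 2: e c has 2 parse trees

Two derivations of e c:
  P0 ⇒ P1 c ⇒ e c
  P0 ⇒ e P2 ⇒ e c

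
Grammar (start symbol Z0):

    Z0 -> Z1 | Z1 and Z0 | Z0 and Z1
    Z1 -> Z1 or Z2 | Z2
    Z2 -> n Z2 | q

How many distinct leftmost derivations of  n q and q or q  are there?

Parse trees for n q and q or q:
  [Z0 [Z1 [Z2 n [Z2 q]]] and [Z0 [Z1 [Z1 [Z2 q]] or [Z2 q]]]]
  [Z0 [Z0 [Z1 [Z2 n [Z2 q]]]] and [Z1 [Z1 [Z2 q]] or [Z2 q]]]

2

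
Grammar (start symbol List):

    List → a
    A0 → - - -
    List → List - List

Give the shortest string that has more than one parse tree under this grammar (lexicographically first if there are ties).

a - a - a

length 1: no string has ≥2 trees
length 3: no string has ≥2 trees
length 5: a - a - a has 2 parse trees

Two derivations of a - a - a:
  List ⇒ List - List ⇒ a - List ⇒ a - List - List ⇒ a - a - List ⇒ a - a - a
  List ⇒ List - List ⇒ List - List - List ⇒ a - List - List ⇒ a - a - List ⇒ a - a - a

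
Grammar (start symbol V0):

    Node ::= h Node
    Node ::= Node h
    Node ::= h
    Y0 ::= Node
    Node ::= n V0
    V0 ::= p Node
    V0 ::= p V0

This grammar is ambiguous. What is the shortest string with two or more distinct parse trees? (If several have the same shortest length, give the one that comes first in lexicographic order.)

length 2: no string has ≥2 trees
length 3: p h h has 2 parse trees

Two derivations of p h h:
  V0 ⇒ p Node ⇒ p h Node ⇒ p h h
  V0 ⇒ p Node ⇒ p Node h ⇒ p h h

p h h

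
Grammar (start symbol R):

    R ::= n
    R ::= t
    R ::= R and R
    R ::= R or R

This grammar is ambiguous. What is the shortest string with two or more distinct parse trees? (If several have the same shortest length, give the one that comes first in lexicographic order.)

n and n and n

length 1: no string has ≥2 trees
length 3: no string has ≥2 trees
length 5: n and n and n has 2 parse trees

Two derivations of n and n and n:
  R ⇒ R and R ⇒ n and R ⇒ n and R and R ⇒ n and n and R ⇒ n and n and n
  R ⇒ R and R ⇒ R and R and R ⇒ n and R and R ⇒ n and n and R ⇒ n and n and n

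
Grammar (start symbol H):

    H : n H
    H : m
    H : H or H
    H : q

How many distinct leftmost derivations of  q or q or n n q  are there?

Parse trees for q or q or n n q:
  [H [H q] or [H [H q] or [H n [H n [H q]]]]]
  [H [H [H q] or [H q]] or [H n [H n [H q]]]]

2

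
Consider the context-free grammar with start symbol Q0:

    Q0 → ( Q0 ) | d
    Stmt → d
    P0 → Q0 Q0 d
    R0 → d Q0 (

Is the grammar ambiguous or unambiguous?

Unambiguous

(Stmt, P0, R0 are unreachable from Q0, so their rules don't affect L(Q0).) L(Q0) is { openⁿ atom closeⁿ : n ≥ 0 }. The bracket depth fixes n, and the derivation is forced at every step.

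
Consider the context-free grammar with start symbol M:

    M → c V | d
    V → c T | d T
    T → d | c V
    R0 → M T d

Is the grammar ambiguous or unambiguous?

Only M, V, T are reachable from M; ignoring the rest: The reachable rules are right-linear with at most one rule per (nonterminal, next-terminal) pair. Each input token forces the next rule, so parsing is deterministic.

Unambiguous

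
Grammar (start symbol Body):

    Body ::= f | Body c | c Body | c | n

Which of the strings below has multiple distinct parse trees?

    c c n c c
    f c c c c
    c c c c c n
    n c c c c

c c n c c: 6 trees
f c c c c: 1 tree
c c c c c n: 1 tree
n c c c c: 1 tree

c c n c c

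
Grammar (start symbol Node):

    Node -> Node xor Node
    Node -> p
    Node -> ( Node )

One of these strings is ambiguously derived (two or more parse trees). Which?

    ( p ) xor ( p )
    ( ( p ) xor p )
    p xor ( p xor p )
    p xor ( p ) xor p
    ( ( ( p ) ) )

( p ) xor ( p ): 1 tree
( ( p ) xor p ): 1 tree
p xor ( p xor p ): 1 tree
p xor ( p ) xor p: 2 trees
( ( ( p ) ) ): 1 tree

p xor ( p ) xor p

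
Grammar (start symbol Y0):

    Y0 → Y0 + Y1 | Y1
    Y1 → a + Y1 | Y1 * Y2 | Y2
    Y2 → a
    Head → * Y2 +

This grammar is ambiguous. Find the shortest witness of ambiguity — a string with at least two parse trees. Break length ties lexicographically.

a + a

length 1: no string has ≥2 trees
length 3: a + a has 2 parse trees

Two derivations of a + a:
  Y0 ⇒ Y0 + Y1 ⇒ Y1 + Y1 ⇒ Y2 + Y1 ⇒ a + Y1 ⇒ a + Y2 ⇒ a + a
  Y0 ⇒ Y1 ⇒ a + Y1 ⇒ a + Y2 ⇒ a + a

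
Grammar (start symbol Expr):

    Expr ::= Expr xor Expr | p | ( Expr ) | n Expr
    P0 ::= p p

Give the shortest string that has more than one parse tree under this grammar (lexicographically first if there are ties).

length 1: no string has ≥2 trees
length 2: no string has ≥2 trees
length 3: no string has ≥2 trees
length 4: n p xor p has 2 parse trees

Two derivations of n p xor p:
  Expr ⇒ Expr xor Expr ⇒ n Expr xor Expr ⇒ n p xor Expr ⇒ n p xor p
  Expr ⇒ n Expr ⇒ n Expr xor Expr ⇒ n p xor Expr ⇒ n p xor p

n p xor p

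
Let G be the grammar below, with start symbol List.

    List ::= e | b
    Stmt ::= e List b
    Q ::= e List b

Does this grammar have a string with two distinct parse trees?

Unambiguous

Only List is reachable from List; ignoring the rest: Each reachable nonterminal has at most one production per leading terminal, and all productions are right-linear; the derivation is determined token-by-token.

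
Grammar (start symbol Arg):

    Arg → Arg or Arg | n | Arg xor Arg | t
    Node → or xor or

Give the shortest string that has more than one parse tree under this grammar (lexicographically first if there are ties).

n or n or n

length 1: no string has ≥2 trees
length 3: no string has ≥2 trees
length 5: n or n or n has 2 parse trees

Two derivations of n or n or n:
  Arg ⇒ Arg or Arg ⇒ Arg or Arg or Arg ⇒ n or Arg or Arg ⇒ n or n or Arg ⇒ n or n or n
  Arg ⇒ Arg or Arg ⇒ n or Arg ⇒ n or Arg or Arg ⇒ n or n or Arg ⇒ n or n or n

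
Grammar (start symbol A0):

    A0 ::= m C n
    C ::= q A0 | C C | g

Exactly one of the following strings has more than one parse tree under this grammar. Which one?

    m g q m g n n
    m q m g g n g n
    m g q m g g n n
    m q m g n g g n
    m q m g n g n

m g q m g n n: 1 tree
m q m g g n g n: 1 tree
m g q m g g n n: 1 tree
m q m g n g g n: 2 trees
m q m g n g n: 1 tree

m q m g n g g n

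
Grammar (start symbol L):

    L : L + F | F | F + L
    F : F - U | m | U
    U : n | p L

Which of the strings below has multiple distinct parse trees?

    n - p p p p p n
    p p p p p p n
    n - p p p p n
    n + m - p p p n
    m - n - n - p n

n - p p p p p n: 1 tree
p p p p p p n: 1 tree
n - p p p p n: 1 tree
n + m - p p p n: 2 trees
m - n - n - p n: 1 tree

n + m - p p p n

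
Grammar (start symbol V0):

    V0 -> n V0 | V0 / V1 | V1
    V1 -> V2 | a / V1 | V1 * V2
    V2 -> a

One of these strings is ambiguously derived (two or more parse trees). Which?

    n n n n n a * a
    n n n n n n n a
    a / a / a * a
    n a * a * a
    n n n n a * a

a / a / a * a

n n n n n a * a: 1 tree
n n n n n n n a: 1 tree
a / a / a * a: 7 trees
n a * a * a: 1 tree
n n n n a * a: 1 tree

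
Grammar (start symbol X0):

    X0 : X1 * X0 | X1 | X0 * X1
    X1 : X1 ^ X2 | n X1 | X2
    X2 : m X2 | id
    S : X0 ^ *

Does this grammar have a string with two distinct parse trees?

Ambiguous

Witness: id * id

Derivation 1: X0 ⇒ X1 * X0 ⇒ X2 * X0 ⇒ id * X0 ⇒ id * X1 ⇒ id * X2 ⇒ id * id
Derivation 2: X0 ⇒ X0 * X1 ⇒ X1 * X1 ⇒ X2 * X1 ⇒ id * X1 ⇒ id * X2 ⇒ id * id

Two distinct leftmost derivations for the same string.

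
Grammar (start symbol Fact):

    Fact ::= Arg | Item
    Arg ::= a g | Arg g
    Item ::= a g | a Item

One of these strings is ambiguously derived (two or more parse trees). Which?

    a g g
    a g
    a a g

a g

a g g: 1 tree
a g: 2 trees
a a g: 1 tree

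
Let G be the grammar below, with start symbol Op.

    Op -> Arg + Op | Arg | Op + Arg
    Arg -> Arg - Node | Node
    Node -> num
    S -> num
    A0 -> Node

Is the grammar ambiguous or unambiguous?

Witness: num + num

Derivation 1: Op ⇒ Arg + Op ⇒ Node + Op ⇒ num + Op ⇒ num + Arg ⇒ num + Node ⇒ num + num
Derivation 2: Op ⇒ Op + Arg ⇒ Arg + Arg ⇒ Node + Arg ⇒ num + Arg ⇒ num + Node ⇒ num + num

Two distinct leftmost derivations for the same string.

Ambiguous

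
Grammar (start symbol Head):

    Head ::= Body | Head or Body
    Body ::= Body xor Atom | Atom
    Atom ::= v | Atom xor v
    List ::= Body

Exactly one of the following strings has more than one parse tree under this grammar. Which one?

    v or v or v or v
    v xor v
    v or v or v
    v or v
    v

v xor v

v or v or v or v: 1 tree
v xor v: 2 trees
v or v or v: 1 tree
v or v: 1 tree
v: 1 tree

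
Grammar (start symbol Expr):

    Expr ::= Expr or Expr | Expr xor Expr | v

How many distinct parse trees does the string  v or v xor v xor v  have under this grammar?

Parse trees for v or v xor v xor v:
  [Expr [Expr v] or [Expr [Expr v] xor [Expr [Expr v] xor [Expr v]]]]
  [Expr [Expr v] or [Expr [Expr [Expr v] xor [Expr v]] xor [Expr v]]]
  [Expr [Expr [Expr v] or [Expr v]] xor [Expr [Expr v] xor [Expr v]]]
  [Expr [Expr [Expr v] or [Expr [Expr v] xor [Expr v]]] xor [Expr v]]
  [Expr [Expr [Expr [Expr v] or [Expr v]] xor [Expr v]] xor [Expr v]]

5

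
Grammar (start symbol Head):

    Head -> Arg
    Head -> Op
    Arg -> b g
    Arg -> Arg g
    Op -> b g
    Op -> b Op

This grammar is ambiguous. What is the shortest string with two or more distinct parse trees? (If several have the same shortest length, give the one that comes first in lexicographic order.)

b g

length 2: b g has 2 parse trees

Two derivations of b g:
  Head ⇒ Arg ⇒ b g
  Head ⇒ Op ⇒ b g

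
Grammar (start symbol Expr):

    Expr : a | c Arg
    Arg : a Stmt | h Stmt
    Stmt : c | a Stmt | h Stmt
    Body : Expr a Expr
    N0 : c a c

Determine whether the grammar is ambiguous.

Unambiguous

(Body, N0 are unreachable from Expr, so their rules don't affect L(Expr).) Restricted to the reachable nonterminals, every rule has the form A → t or A → t B, and no two rules for the same A share a first terminal. The grammar encodes a DFA — one run per string.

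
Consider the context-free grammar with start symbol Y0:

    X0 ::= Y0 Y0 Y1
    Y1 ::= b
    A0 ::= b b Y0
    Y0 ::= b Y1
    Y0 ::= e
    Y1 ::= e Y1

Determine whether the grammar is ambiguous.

(A0, X0 are unreachable from Y0, so their rules don't affect L(Y0).) Restricted to the reachable nonterminals, every rule has the form A → t or A → t B, and no two rules for the same A share a first terminal. The grammar encodes a DFA — one run per string.

Unambiguous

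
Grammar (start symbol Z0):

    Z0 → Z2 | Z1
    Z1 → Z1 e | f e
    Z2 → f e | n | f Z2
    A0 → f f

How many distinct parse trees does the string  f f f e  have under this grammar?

Parse trees for f f f e:
  [Z0 [Z2 f [Z2 f [Z2 f e]]]]

1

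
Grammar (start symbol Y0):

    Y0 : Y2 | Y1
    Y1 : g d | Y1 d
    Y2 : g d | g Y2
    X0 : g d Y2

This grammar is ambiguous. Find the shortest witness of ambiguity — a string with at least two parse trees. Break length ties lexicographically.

length 2: g d has 2 parse trees

Two derivations of g d:
  Y0 ⇒ Y2 ⇒ g d
  Y0 ⇒ Y1 ⇒ g d

g d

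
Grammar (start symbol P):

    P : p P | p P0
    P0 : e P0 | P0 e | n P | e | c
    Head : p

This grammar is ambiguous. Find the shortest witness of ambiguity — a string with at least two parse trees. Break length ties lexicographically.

length 2: no string has ≥2 trees
length 3: p e e has 2 parse trees

Two derivations of p e e:
  P ⇒ p P0 ⇒ p e P0 ⇒ p e e
  P ⇒ p P0 ⇒ p P0 e ⇒ p e e

p e e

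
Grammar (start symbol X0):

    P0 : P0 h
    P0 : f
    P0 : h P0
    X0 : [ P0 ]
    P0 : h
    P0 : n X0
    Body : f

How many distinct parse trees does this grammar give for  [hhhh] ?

Parse trees for [hhhh]:
  [X0 [ [P0 [P0 [P0 [P0 h] h] h] h] ]]
  [X0 [ [P0 [P0 [P0 h [P0 h]] h] h] ]]
  [X0 [ [P0 [P0 h [P0 [P0 h] h]] h] ]]
  [X0 [ [P0 [P0 h [P0 h [P0 h]]] h] ]]
  [X0 [ [P0 h [P0 [P0 [P0 h] h] h]] ]]
  [X0 [ [P0 h [P0 [P0 h [P0 h]] h]] ]]
  [X0 [ [P0 h [P0 h [P0 [P0 h] h]]] ]]
  [X0 [ [P0 h [P0 h [P0 h [P0 h]]]] ]]

8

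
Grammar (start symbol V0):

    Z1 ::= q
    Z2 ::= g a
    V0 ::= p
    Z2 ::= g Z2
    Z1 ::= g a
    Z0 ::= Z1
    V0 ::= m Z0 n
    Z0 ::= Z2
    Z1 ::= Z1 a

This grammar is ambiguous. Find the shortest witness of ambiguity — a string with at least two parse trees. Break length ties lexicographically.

length 1: no string has ≥2 trees
length 3: no string has ≥2 trees
length 4: m g a n has 2 parse trees

Two derivations of m g a n:
  V0 ⇒ m Z0 n ⇒ m Z1 n ⇒ m g a n
  V0 ⇒ m Z0 n ⇒ m Z2 n ⇒ m g a n

m g a n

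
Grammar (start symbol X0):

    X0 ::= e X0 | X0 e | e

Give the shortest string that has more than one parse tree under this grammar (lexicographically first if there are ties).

length 1: no string has ≥2 trees
length 2: e e has 2 parse trees

Two derivations of e e:
  X0 ⇒ e X0 ⇒ e e
  X0 ⇒ X0 e ⇒ e e

e e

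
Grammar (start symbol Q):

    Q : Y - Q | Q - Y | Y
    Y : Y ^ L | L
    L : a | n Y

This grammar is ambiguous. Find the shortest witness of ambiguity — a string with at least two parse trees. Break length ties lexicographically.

a - a

length 1: no string has ≥2 trees
length 2: no string has ≥2 trees
length 3: a - a has 2 parse trees

Two derivations of a - a:
  Q ⇒ Y - Q ⇒ L - Q ⇒ a - Q ⇒ a - Y ⇒ a - L ⇒ a - a
  Q ⇒ Q - Y ⇒ Y - Y ⇒ L - Y ⇒ a - Y ⇒ a - L ⇒ a - a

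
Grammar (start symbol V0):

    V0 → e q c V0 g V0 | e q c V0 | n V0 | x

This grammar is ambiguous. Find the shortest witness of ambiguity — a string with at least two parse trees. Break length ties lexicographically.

e q c e q c x g x

length 1: no string has ≥2 trees
length 2: no string has ≥2 trees
length 3: no string has ≥2 trees
length 4: no string has ≥2 trees
length 5: no string has ≥2 trees
length 6: no string has ≥2 trees
length 7: no string has ≥2 trees
length 8: no string has ≥2 trees
length 9: e q c e q c x g x has 2 parse trees

Two derivations of e q c e q c x g x:
  V0 ⇒ e q c V0 g V0 ⇒ e q c e q c V0 g V0 ⇒ e q c e q c x g V0 ⇒ e q c e q c x g x
  V0 ⇒ e q c V0 ⇒ e q c e q c V0 g V0 ⇒ e q c e q c x g V0 ⇒ e q c e q c x g x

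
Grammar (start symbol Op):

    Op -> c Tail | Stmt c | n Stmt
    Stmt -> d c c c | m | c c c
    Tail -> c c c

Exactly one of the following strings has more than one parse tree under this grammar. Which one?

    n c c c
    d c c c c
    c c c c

n c c c: 1 tree
d c c c c: 1 tree
c c c c: 2 trees

c c c c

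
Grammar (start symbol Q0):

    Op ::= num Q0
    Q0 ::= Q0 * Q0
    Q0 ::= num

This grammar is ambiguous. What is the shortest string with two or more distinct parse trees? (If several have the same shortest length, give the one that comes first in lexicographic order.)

length 1: no string has ≥2 trees
length 3: no string has ≥2 trees
length 5: num * num * num has 2 parse trees

Two derivations of num * num * num:
  Q0 ⇒ Q0 * Q0 ⇒ Q0 * Q0 * Q0 ⇒ num * Q0 * Q0 ⇒ num * num * Q0 ⇒ num * num * num
  Q0 ⇒ Q0 * Q0 ⇒ num * Q0 ⇒ num * Q0 * Q0 ⇒ num * num * Q0 ⇒ num * num * num

num * num * num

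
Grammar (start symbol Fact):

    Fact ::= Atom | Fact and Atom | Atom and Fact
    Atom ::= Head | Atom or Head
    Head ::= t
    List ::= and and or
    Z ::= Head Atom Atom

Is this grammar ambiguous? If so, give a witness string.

Witness: t and t

Derivation 1: Fact ⇒ Fact and Atom ⇒ Atom and Atom ⇒ Head and Atom ⇒ t and Atom ⇒ t and Head ⇒ t and t
Derivation 2: Fact ⇒ Atom and Fact ⇒ Head and Fact ⇒ t and Fact ⇒ t and Atom ⇒ t and Head ⇒ t and t

Two distinct leftmost derivations for the same string.

Ambiguous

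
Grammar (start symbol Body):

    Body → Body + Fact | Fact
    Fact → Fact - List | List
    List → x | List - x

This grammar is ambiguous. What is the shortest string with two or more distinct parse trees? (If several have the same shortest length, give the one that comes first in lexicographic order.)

length 1: no string has ≥2 trees
length 3: x - x has 2 parse trees

Two derivations of x - x:
  Body ⇒ Fact ⇒ Fact - List ⇒ List - List ⇒ x - List ⇒ x - x
  Body ⇒ Fact ⇒ List ⇒ List - x ⇒ x - x

x - x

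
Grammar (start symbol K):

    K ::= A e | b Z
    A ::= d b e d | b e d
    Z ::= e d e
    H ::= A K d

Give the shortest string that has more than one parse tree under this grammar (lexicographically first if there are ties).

length 4: b e d e has 2 parse trees

Two derivations of b e d e:
  K ⇒ A e ⇒ b e d e
  K ⇒ b Z ⇒ b e d e

b e d e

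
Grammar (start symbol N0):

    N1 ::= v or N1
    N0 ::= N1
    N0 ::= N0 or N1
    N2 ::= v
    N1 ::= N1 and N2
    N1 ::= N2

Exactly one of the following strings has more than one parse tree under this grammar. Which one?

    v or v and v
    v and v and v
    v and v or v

v or v and v: 3 trees
v and v and v: 1 tree
v and v or v: 1 tree

v or v and v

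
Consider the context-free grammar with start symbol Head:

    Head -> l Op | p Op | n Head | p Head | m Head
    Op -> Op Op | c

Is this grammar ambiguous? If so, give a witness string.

Witness: l c c c

Derivation 1: Head ⇒ l Op ⇒ l Op Op ⇒ l Op Op Op ⇒ l c Op Op ⇒ l c c Op ⇒ l c c c
Derivation 2: Head ⇒ l Op ⇒ l Op Op ⇒ l c Op ⇒ l c Op Op ⇒ l c c Op ⇒ l c c c

Two distinct leftmost derivations for the same string.

Ambiguous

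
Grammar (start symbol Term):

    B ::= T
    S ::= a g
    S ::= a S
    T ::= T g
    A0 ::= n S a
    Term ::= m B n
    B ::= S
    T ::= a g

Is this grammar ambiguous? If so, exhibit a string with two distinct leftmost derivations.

Ambiguous

Witness: m a g n

Derivation 1: Term ⇒ m B n ⇒ m T n ⇒ m a g n
Derivation 2: Term ⇒ m B n ⇒ m S n ⇒ m a g n

Two distinct leftmost derivations for the same string.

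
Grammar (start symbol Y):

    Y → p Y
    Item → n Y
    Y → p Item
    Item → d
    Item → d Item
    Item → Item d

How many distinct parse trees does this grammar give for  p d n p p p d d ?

4

Parse trees for p d n p p p d d:
  [Y p [Item d [Item n [Y p [Y p [Y p [Item d [Item d]]]]]]]]
  [Y p [Item d [Item n [Y p [Y p [Y p [Item [Item d] d]]]]]]]
  [Y p [Item d [Item [Item n [Y p [Y p [Y p [Item d]]]]] d]]]
  [Y p [Item [Item d [Item n [Y p [Y p [Y p [Item d]]]]]] d]]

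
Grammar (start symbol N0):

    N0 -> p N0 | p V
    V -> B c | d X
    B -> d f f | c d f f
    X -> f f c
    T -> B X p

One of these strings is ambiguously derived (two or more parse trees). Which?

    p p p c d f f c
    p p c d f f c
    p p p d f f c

p p p c d f f c: 1 tree
p p c d f f c: 1 tree
p p p d f f c: 2 trees

p p p d f f c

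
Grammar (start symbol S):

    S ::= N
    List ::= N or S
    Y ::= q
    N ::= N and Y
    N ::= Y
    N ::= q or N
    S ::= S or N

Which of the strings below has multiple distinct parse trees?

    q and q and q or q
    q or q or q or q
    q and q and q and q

q or q or q or q

q and q and q or q: 1 tree
q or q or q or q: 8 trees
q and q and q and q: 1 tree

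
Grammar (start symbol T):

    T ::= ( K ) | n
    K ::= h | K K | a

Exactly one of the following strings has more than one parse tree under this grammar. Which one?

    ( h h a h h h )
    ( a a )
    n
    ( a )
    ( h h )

( h h a h h h )

( h h a h h h ): 42 trees
( a a ): 1 tree
n: 1 tree
( a ): 1 tree
( h h ): 1 tree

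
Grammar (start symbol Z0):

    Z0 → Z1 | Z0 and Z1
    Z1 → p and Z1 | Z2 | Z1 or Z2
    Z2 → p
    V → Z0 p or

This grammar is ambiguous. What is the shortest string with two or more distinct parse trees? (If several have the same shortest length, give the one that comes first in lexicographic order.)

p and p

length 1: no string has ≥2 trees
length 3: p and p has 2 parse trees

Two derivations of p and p:
  Z0 ⇒ Z1 ⇒ p and Z1 ⇒ p and Z2 ⇒ p and p
  Z0 ⇒ Z0 and Z1 ⇒ Z1 and Z1 ⇒ Z2 and Z1 ⇒ p and Z1 ⇒ p and Z2 ⇒ p and p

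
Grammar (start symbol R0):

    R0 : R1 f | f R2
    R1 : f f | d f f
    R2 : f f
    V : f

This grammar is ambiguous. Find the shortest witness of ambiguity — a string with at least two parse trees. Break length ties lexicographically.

f f f

length 3: f f f has 2 parse trees

Two derivations of f f f:
  R0 ⇒ R1 f ⇒ f f f
  R0 ⇒ f R2 ⇒ f f f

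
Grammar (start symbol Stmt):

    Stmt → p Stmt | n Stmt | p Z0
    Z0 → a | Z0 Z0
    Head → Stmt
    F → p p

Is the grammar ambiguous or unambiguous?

Ambiguous

Witness: p a a a

Derivation 1: Stmt ⇒ p Z0 ⇒ p Z0 Z0 ⇒ p a Z0 ⇒ p a Z0 Z0 ⇒ p a a Z0 ⇒ p a a a
Derivation 2: Stmt ⇒ p Z0 ⇒ p Z0 Z0 ⇒ p Z0 Z0 Z0 ⇒ p a Z0 Z0 ⇒ p a a Z0 ⇒ p a a a

Two distinct leftmost derivations for the same string.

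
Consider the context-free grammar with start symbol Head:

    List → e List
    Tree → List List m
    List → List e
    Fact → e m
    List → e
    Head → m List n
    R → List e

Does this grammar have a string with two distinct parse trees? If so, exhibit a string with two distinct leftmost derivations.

Witness: m e e n

Derivation 1: Head ⇒ m List n ⇒ m e List n ⇒ m e e n
Derivation 2: Head ⇒ m List n ⇒ m List e n ⇒ m e e n

Two distinct leftmost derivations for the same string.

Ambiguous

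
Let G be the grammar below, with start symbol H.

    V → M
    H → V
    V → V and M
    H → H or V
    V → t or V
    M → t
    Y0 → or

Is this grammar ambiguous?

Witness: t or t

Derivation 1: H ⇒ V ⇒ t or V ⇒ t or M ⇒ t or t
Derivation 2: H ⇒ H or V ⇒ V or V ⇒ M or V ⇒ t or V ⇒ t or M ⇒ t or t

Two distinct leftmost derivations for the same string.

Ambiguous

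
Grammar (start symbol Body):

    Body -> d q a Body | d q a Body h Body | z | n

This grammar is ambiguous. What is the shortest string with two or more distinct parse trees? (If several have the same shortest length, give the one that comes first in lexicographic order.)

d q a d q a n h n

length 1: no string has ≥2 trees
length 4: no string has ≥2 trees
length 6: no string has ≥2 trees
length 7: no string has ≥2 trees
length 9: d q a d q a n h n has 2 parse trees

Two derivations of d q a d q a n h n:
  Body ⇒ d q a Body ⇒ d q a d q a Body h Body ⇒ d q a d q a n h Body ⇒ d q a d q a n h n
  Body ⇒ d q a Body h Body ⇒ d q a d q a Body h Body ⇒ d q a d q a n h Body ⇒ d q a d q a n h n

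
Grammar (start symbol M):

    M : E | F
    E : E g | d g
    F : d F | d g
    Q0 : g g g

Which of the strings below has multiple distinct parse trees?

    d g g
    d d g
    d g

d g

d g g: 1 tree
d d g: 1 tree
d g: 2 trees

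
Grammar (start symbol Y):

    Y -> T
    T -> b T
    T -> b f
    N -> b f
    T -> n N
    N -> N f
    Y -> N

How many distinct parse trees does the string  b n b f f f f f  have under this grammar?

Parse trees for b n b f f f f f:
  [Y [T b [T n [N [N [N [N [N b f] f] f] f] f]]]]

1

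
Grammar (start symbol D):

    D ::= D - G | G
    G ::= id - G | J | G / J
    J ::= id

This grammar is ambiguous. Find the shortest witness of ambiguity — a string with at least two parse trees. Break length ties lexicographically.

id - id

length 1: no string has ≥2 trees
length 3: id - id has 2 parse trees

Two derivations of id - id:
  D ⇒ D - G ⇒ G - G ⇒ J - G ⇒ id - G ⇒ id - J ⇒ id - id
  D ⇒ G ⇒ id - G ⇒ id - J ⇒ id - id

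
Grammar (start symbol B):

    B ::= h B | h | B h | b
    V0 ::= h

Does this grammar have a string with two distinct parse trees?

Ambiguous

Witness: h h

Derivation 1: B ⇒ h B ⇒ h h
Derivation 2: B ⇒ B h ⇒ h h

Two distinct leftmost derivations for the same string.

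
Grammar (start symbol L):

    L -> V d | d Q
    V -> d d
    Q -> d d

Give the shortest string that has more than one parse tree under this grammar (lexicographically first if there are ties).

d d d

length 3: d d d has 2 parse trees

Two derivations of d d d:
  L ⇒ V d ⇒ d d d
  L ⇒ d Q ⇒ d d d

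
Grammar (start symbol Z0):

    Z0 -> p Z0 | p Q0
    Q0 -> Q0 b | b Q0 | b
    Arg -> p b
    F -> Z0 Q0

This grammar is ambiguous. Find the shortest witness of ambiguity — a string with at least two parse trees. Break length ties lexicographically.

p b b

length 2: no string has ≥2 trees
length 3: p b b has 2 parse trees

Two derivations of p b b:
  Z0 ⇒ p Q0 ⇒ p Q0 b ⇒ p b b
  Z0 ⇒ p Q0 ⇒ p b Q0 ⇒ p b b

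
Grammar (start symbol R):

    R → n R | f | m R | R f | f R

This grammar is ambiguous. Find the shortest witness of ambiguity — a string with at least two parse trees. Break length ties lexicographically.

length 1: no string has ≥2 trees
length 2: f f has 2 parse trees

Two derivations of f f:
  R ⇒ R f ⇒ f f
  R ⇒ f R ⇒ f f

f f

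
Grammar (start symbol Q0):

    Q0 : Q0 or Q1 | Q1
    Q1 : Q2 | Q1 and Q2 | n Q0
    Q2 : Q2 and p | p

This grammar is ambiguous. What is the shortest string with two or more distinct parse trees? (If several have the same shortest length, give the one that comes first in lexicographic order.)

length 1: no string has ≥2 trees
length 2: no string has ≥2 trees
length 3: p and p has 2 parse trees

Two derivations of p and p:
  Q0 ⇒ Q1 ⇒ Q2 ⇒ Q2 and p ⇒ p and p
  Q0 ⇒ Q1 ⇒ Q1 and Q2 ⇒ Q2 and Q2 ⇒ p and Q2 ⇒ p and p

p and p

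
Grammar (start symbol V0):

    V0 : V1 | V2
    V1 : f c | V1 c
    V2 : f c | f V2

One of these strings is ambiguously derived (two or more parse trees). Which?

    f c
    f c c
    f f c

f c

f c: 2 trees
f c c: 1 tree
f f c: 1 tree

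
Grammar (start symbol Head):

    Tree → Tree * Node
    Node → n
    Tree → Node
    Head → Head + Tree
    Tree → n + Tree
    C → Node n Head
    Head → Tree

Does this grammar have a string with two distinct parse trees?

Ambiguous

Witness: n + n

Derivation 1: Head ⇒ Head + Tree ⇒ Tree + Tree ⇒ Node + Tree ⇒ n + Tree ⇒ n + Node ⇒ n + n
Derivation 2: Head ⇒ Tree ⇒ n + Tree ⇒ n + Node ⇒ n + n

Two distinct leftmost derivations for the same string.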